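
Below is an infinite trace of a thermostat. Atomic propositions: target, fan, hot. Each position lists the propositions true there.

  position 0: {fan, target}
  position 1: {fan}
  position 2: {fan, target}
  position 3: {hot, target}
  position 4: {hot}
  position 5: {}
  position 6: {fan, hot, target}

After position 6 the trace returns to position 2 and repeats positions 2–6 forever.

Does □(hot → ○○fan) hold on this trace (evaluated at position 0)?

Violated

hot → ○○fan must hold at every position from 0 onward. It fails at position 3, so □(hot → ○○fan) is false.
Positions where hot holds: 3, 4, 6.
Check ○○fan at each: 3→fails, 4→ok, 6→fails.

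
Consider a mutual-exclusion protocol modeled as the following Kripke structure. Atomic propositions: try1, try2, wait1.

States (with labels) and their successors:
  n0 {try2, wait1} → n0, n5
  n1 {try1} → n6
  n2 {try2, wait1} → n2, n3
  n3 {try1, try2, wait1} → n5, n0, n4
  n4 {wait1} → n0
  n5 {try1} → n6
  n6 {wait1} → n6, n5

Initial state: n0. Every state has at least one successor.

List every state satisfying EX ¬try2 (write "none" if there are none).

{n0, n1, n3, n5, n6}

States satisfying ¬try2: {n1, n4, n5, n6}.
States satisfying EX ¬try2: {n0, n1, n3, n5, n6}.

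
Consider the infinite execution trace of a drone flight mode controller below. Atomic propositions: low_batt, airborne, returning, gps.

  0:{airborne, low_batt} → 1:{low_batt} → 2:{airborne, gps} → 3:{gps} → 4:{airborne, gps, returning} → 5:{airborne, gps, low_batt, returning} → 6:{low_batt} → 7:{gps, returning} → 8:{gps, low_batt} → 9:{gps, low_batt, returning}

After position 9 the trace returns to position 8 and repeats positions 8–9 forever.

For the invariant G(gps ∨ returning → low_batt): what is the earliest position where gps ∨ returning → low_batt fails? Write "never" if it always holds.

2

Check gps ∨ returning → low_batt at each position in order: 0 ✓, 1 ✓.
At position 2 the labels are {airborne, gps}, so gps ∨ returning → low_batt is false there. This is the first violation.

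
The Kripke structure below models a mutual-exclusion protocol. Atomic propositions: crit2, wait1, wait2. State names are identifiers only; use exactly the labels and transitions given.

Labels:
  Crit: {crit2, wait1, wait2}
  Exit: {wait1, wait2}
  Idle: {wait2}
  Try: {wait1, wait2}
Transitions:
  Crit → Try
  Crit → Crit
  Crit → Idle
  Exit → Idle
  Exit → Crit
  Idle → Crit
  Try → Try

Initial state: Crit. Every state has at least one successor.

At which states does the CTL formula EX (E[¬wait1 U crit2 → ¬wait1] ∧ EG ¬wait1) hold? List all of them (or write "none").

States satisfying E[¬wait1 U crit2 → ¬wait1] ∧ EG ¬wait1: ∅.
States satisfying EX (E[¬wait1 U crit2 → ¬wait1] ∧ EG ¬wait1): ∅.

none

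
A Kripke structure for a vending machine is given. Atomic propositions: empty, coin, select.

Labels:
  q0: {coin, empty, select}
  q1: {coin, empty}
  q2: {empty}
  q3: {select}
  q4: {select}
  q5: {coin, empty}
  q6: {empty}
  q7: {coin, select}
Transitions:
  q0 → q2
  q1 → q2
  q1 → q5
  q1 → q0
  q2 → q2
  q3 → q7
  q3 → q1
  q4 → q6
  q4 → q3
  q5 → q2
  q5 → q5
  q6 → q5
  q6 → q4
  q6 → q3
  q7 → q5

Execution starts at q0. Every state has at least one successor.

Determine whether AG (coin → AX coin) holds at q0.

States satisfying coin → AX coin: {q2, q3, q4, q6, q7}.
States satisfying AG (coin → AX coin): {q2}.
q0 is reachable from q0 and violates coin → AX coin, so AG fails at q0.
q0 ∉ Sat(AG (coin → AX coin)).

Does not hold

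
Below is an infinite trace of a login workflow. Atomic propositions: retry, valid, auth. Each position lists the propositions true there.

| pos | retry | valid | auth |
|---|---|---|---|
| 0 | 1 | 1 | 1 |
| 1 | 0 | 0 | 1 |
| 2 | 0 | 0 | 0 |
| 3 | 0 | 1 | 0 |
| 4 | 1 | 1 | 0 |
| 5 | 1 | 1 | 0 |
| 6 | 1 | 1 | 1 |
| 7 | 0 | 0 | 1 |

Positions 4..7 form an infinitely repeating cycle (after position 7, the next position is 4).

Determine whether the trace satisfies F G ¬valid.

Violated

G ¬valid is false at every position 0..7, so it never becomes true and F G ¬valid fails.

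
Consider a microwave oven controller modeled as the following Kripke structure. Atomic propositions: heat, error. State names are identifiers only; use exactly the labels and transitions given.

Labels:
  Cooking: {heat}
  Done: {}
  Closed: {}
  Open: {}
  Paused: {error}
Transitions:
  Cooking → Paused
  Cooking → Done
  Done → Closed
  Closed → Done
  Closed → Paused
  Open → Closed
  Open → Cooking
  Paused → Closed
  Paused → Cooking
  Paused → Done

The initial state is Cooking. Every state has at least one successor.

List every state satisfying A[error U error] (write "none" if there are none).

States satisfying error: {Paused}.
States satisfying A[error U error]: {Paused}.

{Paused}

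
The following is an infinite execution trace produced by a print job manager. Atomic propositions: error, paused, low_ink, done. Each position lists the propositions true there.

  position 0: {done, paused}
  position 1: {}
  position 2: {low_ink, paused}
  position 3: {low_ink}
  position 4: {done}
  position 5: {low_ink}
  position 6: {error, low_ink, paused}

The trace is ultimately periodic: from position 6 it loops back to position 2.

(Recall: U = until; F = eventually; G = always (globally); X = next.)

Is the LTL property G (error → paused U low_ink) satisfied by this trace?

Yes

error → paused U low_ink holds at every position 0..6, and those are all positions ever visited, so G (error → paused U low_ink) holds.
Positions where error holds: 6.
Check paused U low_ink at each: 6→ok.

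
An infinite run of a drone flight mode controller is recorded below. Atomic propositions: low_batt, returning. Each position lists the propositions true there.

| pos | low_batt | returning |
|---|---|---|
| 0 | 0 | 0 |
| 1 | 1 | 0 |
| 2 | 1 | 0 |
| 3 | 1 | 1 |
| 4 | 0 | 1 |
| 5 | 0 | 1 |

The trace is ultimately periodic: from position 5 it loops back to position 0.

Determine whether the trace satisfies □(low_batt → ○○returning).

Yes

low_batt → ○○returning holds at every position 0..5, and those are all positions ever visited, so □(low_batt → ○○returning) holds.
Positions where low_batt holds: 1, 2, 3.
Check ○○returning at each: 1→ok, 2→ok, 3→ok.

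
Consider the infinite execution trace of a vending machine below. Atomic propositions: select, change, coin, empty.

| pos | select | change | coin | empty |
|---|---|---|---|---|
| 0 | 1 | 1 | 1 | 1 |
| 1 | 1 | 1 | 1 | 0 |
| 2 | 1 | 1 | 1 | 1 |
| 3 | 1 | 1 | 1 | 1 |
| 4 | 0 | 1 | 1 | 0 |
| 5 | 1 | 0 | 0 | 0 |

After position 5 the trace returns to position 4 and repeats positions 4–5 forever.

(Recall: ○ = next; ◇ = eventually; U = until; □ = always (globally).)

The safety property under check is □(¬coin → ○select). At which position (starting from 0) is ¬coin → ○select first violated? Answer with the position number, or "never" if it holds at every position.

5

Check ¬coin → ○select at each position in order: 0 ✓, 1 ✓, 2 ✓, 3 ✓, 4 ✓.
At position 5 the labels are {select} and the next position 4 has {change, coin}, so ¬coin → ○select is false there. This is the first violation.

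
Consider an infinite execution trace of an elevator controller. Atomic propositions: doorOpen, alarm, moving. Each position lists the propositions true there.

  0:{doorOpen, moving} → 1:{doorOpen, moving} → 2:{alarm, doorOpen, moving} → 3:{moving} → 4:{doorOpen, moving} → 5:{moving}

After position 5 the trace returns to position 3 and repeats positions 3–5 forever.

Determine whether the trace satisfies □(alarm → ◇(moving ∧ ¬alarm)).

Holds

alarm → ◇(moving ∧ ¬alarm) holds at every position 0..5, and those are all positions ever visited, so □(alarm → ◇(moving ∧ ¬alarm)) holds.
Positions where alarm holds: 2.
Check ◇(moving ∧ ¬alarm) at each: 2→ok.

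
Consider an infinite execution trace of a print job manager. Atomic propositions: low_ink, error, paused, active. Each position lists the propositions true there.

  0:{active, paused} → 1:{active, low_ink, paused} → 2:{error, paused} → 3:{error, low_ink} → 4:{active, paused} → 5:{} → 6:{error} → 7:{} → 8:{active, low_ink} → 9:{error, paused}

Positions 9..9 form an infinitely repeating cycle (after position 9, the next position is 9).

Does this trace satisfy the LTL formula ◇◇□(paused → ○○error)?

Satisfied

◇□(paused → ○○error) holds at position 0, which is reachable from 0, so ◇◇□(paused → ○○error) holds.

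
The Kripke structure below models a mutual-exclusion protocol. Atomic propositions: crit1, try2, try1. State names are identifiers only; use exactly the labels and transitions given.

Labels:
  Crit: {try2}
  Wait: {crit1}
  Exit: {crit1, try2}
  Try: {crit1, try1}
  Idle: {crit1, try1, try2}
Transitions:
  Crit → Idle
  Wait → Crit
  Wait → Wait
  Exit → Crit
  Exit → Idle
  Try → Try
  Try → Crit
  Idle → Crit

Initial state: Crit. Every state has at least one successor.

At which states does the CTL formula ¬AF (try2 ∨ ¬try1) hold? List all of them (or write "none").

States satisfying try2 ∨ ¬try1: {Crit, Wait, Exit, Idle}.
States satisfying AF (try2 ∨ ¬try1): {Crit, Wait, Exit, Idle}.
States satisfying ¬AF (try2 ∨ ¬try1): {Try}.

{Try}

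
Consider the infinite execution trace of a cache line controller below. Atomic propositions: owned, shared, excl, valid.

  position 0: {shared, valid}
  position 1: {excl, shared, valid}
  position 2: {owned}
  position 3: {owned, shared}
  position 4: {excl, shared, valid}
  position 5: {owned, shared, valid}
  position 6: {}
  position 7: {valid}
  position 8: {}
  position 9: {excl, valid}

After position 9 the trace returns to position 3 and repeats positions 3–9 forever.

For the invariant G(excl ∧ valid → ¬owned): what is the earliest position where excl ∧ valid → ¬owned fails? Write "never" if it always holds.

never

excl ∧ valid → ¬owned holds at every position 0..9, and those are all the positions the trace ever visits, so the invariant G(excl ∧ valid → ¬owned) is never violated.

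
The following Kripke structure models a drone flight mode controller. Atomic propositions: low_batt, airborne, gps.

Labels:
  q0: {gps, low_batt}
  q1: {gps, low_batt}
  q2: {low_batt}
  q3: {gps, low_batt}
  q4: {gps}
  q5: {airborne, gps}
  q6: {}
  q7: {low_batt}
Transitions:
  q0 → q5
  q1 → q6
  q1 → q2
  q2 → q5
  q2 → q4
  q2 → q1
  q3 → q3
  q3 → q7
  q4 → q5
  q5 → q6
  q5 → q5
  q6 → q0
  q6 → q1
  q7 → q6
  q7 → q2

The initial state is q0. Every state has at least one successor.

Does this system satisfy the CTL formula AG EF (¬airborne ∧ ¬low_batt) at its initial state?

States satisfying EF (¬airborne ∧ ¬low_batt): {q0, q1, q2, q3, q4, q5, q6, q7}.
States satisfying AG EF (¬airborne ∧ ¬low_batt): {q0, q1, q2, q3, q4, q5, q6, q7}.
Every state reachable from q0 satisfies EF (¬airborne ∧ ¬low_batt).
q0 ∈ Sat(AG EF (¬airborne ∧ ¬low_batt)).

Holds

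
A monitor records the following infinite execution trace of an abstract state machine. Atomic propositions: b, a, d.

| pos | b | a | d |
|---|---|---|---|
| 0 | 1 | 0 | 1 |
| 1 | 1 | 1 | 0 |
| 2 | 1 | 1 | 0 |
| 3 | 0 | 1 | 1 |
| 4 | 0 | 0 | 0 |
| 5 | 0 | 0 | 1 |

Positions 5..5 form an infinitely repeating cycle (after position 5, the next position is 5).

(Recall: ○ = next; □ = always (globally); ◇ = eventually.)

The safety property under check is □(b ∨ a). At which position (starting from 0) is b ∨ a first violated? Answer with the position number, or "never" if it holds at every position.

Check b ∨ a at each position in order: 0 ✓, 1 ✓, 2 ✓, 3 ✓.
At position 4 the labels are {}, so b ∨ a is false there. This is the first violation.

4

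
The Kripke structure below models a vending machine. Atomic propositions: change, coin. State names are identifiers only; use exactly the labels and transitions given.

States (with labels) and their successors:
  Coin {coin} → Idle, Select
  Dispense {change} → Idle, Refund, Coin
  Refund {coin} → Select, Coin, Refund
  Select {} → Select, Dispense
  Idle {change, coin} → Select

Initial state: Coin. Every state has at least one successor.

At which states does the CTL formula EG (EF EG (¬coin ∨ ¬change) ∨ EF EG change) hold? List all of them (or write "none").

States satisfying EF EG (¬coin ∨ ¬change) ∨ EF EG change: {Coin, Dispense, Refund, Select, Idle}.
States satisfying EG (EF EG (¬coin ∨ ¬change) ∨ EF EG change): {Coin, Dispense, Refund, Select, Idle}.

{Coin, Dispense, Refund, Select, Idle}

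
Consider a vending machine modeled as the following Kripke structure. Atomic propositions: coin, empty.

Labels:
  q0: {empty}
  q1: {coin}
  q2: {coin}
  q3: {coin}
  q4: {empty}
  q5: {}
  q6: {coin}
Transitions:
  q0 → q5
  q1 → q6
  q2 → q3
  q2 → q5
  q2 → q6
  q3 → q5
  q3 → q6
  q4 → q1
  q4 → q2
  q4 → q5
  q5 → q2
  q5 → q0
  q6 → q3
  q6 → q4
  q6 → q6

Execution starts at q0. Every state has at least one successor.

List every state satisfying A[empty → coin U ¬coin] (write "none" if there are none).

States satisfying empty → coin: {q1, q2, q3, q5, q6}.
States satisfying ¬coin: {q0, q4, q5}.
States satisfying A[empty → coin U ¬coin]: {q0, q4, q5}.

{q0, q4, q5}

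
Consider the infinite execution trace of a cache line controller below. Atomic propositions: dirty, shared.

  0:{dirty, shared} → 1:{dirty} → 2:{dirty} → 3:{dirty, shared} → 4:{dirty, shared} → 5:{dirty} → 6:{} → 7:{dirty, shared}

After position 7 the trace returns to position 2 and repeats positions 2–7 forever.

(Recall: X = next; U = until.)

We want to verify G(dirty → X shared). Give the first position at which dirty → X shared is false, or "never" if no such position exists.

At position 0 the labels are {dirty, shared} and the next position 1 has {dirty}, so dirty → X shared is false there. This is the first violation.

0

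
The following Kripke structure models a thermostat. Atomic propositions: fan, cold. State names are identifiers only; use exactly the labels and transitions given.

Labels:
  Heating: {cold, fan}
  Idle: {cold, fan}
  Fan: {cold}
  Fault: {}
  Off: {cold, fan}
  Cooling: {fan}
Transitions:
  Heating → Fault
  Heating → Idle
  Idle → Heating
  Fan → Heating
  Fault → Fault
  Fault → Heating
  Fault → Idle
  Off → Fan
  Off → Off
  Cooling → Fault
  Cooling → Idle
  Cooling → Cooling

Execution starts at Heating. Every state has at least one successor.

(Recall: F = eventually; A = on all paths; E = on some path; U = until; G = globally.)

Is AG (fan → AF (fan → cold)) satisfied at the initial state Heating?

Satisfied

States satisfying fan → AF (fan → cold): {Heating, Idle, Fan, Fault, Off}.
States satisfying AG (fan → AF (fan → cold)): {Heating, Idle, Fan, Fault, Off}.
Every state reachable from Heating satisfies fan → AF (fan → cold).
Heating ∈ Sat(AG (fan → AF (fan → cold))).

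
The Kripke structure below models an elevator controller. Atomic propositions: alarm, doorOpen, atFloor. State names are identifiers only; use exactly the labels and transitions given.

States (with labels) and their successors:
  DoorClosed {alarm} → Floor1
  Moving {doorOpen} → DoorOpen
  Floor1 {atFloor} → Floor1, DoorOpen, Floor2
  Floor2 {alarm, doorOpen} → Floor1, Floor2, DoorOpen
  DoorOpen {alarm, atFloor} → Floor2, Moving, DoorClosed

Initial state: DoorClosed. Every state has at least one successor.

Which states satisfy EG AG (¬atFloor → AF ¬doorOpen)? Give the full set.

States satisfying AG (¬atFloor → AF ¬doorOpen): ∅.
States satisfying EG AG (¬atFloor → AF ¬doorOpen): ∅.

none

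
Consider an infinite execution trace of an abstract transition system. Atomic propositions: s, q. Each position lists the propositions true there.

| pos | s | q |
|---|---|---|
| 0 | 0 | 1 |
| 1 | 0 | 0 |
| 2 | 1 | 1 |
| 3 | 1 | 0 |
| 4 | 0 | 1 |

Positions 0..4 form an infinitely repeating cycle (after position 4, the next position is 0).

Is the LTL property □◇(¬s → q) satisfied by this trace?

Holds

◇(¬s → q) holds at every position 0..4, and those are all positions ever visited, so □◇(¬s → q) holds.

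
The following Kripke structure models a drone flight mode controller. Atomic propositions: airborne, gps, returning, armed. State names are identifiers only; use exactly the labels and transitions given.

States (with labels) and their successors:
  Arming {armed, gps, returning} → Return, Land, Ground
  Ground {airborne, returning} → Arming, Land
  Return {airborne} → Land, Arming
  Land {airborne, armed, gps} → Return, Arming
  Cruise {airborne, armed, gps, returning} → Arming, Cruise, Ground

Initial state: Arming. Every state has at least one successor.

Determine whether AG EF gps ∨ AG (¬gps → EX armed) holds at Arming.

Holds

States satisfying EF gps: {Arming, Ground, Return, Land, Cruise}.
States satisfying AG EF gps: {Arming, Ground, Return, Land, Cruise}.
States satisfying ¬gps → EX armed: {Arming, Ground, Return, Land, Cruise}.
States satisfying AG (¬gps → EX armed): {Arming, Ground, Return, Land, Cruise}.
States satisfying AG EF gps ∨ AG (¬gps → EX armed): {Arming, Ground, Return, Land, Cruise}.
Arming ∈ Sat(AG EF gps ∨ AG (¬gps → EX armed)).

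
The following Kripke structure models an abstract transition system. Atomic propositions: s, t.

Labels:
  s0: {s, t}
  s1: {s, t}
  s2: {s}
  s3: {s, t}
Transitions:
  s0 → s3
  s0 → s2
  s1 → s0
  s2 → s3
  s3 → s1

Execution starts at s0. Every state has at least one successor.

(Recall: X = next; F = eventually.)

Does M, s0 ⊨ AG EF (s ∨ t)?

Yes

States satisfying EF (s ∨ t): {s0, s1, s2, s3}.
States satisfying AG EF (s ∨ t): {s0, s1, s2, s3}.
Every state reachable from s0 satisfies EF (s ∨ t).
s0 ∈ Sat(AG EF (s ∨ t)).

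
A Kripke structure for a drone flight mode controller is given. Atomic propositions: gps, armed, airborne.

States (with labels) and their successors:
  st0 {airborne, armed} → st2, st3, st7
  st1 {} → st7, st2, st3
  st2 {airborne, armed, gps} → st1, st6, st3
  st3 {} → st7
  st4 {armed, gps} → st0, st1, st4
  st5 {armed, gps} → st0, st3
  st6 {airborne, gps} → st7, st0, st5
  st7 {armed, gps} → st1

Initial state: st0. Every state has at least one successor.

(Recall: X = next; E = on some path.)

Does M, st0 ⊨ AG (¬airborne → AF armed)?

Yes

States satisfying ¬airborne → AF armed: {st0, st1, st2, st3, st4, st5, st6, st7}.
States satisfying AG (¬airborne → AF armed): {st0, st1, st2, st3, st4, st5, st6, st7}.
Every state reachable from st0 satisfies ¬airborne → AF armed.
st0 ∈ Sat(AG (¬airborne → AF armed)).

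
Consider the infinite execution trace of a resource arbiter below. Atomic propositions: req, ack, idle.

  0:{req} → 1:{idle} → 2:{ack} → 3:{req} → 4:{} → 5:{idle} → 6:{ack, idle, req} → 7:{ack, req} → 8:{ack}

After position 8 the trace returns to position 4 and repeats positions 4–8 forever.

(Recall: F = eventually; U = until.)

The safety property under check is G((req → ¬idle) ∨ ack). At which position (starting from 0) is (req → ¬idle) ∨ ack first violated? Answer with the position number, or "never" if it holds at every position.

(req → ¬idle) ∨ ack holds at every position 0..8, and those are all the positions the trace ever visits, so the invariant G((req → ¬idle) ∨ ack) is never violated.

never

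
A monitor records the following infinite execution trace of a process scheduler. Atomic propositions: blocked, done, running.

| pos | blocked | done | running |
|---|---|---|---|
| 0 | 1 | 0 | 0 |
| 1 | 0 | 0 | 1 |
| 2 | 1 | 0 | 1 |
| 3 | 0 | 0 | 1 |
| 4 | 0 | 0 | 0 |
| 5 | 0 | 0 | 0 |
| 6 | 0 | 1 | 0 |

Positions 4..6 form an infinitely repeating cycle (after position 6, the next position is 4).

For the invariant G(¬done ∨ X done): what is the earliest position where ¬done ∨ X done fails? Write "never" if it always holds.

Check ¬done ∨ X done at each position in order: 0 ✓, 1 ✓, 2 ✓, 3 ✓, 4 ✓, 5 ✓.
At position 6 the labels are {done} and the next position 4 has {}, so ¬done ∨ X done is false there. This is the first violation.

6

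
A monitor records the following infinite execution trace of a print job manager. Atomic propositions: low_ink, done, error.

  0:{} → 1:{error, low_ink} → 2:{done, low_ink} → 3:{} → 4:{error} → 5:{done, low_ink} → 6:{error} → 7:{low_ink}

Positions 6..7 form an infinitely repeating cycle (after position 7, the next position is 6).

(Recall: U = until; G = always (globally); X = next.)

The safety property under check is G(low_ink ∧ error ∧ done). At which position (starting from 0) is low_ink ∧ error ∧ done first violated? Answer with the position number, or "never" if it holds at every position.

0

At position 0 the labels are {}, so low_ink ∧ error ∧ done is false there. This is the first violation.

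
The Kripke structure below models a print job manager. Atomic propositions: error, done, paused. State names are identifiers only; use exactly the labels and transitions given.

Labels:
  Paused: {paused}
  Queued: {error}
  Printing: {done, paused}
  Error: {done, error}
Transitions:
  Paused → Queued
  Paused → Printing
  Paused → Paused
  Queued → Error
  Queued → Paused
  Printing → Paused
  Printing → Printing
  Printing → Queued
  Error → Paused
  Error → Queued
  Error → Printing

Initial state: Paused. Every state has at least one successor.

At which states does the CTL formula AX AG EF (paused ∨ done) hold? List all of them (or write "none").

States satisfying AG EF (paused ∨ done): {Paused, Queued, Printing, Error}.
States satisfying AX AG EF (paused ∨ done): {Paused, Queued, Printing, Error}.

{Paused, Queued, Printing, Error}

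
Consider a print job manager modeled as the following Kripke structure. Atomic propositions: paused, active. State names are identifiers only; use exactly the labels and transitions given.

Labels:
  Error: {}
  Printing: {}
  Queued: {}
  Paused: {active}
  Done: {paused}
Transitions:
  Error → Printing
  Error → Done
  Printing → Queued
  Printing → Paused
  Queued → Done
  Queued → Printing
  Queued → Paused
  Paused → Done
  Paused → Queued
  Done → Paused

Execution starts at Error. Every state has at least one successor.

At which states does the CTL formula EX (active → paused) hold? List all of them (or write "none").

States satisfying active → paused: {Error, Printing, Queued, Done}.
States satisfying EX (active → paused): {Error, Printing, Queued, Paused}.

{Error, Printing, Queued, Paused}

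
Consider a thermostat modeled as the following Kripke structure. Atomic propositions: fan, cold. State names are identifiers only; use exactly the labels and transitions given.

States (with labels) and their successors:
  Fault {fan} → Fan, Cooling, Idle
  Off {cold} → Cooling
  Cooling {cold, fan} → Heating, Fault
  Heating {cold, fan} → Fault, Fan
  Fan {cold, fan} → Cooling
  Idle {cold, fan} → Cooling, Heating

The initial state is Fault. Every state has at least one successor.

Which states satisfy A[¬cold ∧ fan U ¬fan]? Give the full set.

{Off}

States satisfying ¬cold ∧ fan: {Fault}.
States satisfying ¬fan: {Off}.
States satisfying A[¬cold ∧ fan U ¬fan]: {Off}.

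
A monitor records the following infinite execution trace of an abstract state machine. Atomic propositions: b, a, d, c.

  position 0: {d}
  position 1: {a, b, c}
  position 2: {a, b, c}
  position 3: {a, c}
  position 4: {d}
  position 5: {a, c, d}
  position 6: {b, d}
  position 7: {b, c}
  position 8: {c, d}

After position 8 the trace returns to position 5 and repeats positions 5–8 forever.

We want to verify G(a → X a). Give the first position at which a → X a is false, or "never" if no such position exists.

3

Check a → X a at each position in order: 0 ✓, 1 ✓, 2 ✓.
At position 3 the labels are {a, c} and the next position 4 has {d}, so a → X a is false there. This is the first violation.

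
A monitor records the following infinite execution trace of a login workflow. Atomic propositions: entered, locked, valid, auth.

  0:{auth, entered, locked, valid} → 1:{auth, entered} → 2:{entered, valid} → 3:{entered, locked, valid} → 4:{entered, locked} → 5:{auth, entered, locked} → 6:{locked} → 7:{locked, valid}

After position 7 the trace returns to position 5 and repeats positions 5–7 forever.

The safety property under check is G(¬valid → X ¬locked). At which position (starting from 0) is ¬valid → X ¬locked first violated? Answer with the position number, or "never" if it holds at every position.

4

Check ¬valid → X ¬locked at each position in order: 0 ✓, 1 ✓, 2 ✓, 3 ✓.
At position 4 the labels are {entered, locked} and the next position 5 has {auth, entered, locked}, so ¬valid → X ¬locked is false there. This is the first violation.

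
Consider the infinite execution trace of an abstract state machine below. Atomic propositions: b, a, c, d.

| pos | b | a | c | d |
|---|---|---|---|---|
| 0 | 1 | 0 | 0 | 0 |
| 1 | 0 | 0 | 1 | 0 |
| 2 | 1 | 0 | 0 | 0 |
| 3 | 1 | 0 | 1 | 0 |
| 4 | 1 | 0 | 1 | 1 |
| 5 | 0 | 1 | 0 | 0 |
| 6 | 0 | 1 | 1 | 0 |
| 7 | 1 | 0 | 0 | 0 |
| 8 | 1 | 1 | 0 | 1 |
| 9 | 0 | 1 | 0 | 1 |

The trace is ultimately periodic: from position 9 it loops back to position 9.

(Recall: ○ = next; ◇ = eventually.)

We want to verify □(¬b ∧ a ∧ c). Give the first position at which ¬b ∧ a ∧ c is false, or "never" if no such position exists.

At position 0 the labels are {b}, so ¬b ∧ a ∧ c is false there. This is the first violation.

0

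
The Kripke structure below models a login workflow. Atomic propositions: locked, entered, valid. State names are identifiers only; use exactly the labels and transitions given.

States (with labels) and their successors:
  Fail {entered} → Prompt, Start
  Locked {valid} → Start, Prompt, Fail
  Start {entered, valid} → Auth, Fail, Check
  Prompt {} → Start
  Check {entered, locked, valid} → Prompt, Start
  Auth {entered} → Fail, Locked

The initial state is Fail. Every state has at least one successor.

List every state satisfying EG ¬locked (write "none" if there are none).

{Fail, Locked, Start, Prompt, Auth}

States satisfying ¬locked: {Fail, Locked, Start, Prompt, Auth}.
States satisfying EG ¬locked: {Fail, Locked, Start, Prompt, Auth}.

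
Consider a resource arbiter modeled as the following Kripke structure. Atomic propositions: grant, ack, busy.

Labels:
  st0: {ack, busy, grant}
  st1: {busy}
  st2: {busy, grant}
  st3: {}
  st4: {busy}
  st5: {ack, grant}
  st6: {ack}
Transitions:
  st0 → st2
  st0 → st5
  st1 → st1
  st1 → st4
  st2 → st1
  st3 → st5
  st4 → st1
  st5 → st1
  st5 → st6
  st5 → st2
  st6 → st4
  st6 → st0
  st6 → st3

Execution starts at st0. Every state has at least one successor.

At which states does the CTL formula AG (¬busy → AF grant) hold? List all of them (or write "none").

{st1, st2, st4}

States satisfying ¬busy → AF grant: {st0, st1, st2, st3, st4, st5}.
States satisfying AG (¬busy → AF grant): {st1, st2, st4}.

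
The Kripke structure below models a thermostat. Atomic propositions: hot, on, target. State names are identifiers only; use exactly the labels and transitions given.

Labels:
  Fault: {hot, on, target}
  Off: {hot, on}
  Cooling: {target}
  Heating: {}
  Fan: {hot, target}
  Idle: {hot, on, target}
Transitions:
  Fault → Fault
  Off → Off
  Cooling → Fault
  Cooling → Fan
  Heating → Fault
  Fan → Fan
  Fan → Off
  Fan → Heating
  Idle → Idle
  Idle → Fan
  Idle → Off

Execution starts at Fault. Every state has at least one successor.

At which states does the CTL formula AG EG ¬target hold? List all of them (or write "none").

{Off}

States satisfying EG ¬target: {Off}.
States satisfying AG EG ¬target: {Off}.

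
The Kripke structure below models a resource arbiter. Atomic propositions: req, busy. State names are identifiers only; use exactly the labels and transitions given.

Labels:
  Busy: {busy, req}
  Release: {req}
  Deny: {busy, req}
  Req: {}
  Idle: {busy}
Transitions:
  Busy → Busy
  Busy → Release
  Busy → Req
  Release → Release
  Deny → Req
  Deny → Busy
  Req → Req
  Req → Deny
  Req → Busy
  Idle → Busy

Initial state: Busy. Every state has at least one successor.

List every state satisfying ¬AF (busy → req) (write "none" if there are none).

States satisfying busy → req: {Busy, Release, Deny, Req}.
States satisfying AF (busy → req): {Busy, Release, Deny, Req, Idle}.
States satisfying ¬AF (busy → req): ∅.

none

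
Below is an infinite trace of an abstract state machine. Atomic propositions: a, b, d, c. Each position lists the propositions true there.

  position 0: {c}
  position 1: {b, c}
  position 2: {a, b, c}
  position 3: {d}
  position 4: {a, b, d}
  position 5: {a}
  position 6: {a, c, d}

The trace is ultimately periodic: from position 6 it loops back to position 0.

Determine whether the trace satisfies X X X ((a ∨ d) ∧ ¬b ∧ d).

Satisfied

The position after 0 is 1; X X ((a ∨ d) ∧ ¬b ∧ d) is true there.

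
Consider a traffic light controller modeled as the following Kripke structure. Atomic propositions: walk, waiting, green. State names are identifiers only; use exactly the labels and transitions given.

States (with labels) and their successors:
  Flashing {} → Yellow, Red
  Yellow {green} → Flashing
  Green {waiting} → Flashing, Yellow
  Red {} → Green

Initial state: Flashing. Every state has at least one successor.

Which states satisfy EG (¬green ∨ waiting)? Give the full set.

{Flashing, Green, Red}

States satisfying ¬green ∨ waiting: {Flashing, Green, Red}.
States satisfying EG (¬green ∨ waiting): {Flashing, Green, Red}.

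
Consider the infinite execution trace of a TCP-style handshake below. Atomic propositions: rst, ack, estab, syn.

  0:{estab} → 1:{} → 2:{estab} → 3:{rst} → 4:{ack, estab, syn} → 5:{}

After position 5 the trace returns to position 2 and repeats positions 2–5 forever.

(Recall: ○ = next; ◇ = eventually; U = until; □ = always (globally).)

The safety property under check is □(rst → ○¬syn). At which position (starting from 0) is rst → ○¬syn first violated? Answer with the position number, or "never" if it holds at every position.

3

Check rst → ○¬syn at each position in order: 0 ✓, 1 ✓, 2 ✓.
At position 3 the labels are {rst} and the next position 4 has {ack, estab, syn}, so rst → ○¬syn is false there. This is the first violation.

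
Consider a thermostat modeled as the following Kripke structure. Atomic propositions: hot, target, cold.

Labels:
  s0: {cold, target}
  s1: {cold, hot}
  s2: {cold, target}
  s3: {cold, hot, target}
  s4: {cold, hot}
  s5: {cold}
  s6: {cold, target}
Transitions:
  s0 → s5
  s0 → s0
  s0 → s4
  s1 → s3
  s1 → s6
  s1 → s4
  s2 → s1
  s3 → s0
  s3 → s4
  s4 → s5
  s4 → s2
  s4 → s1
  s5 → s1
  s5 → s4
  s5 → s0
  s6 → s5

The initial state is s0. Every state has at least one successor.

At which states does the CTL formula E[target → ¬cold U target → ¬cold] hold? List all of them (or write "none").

States satisfying target → ¬cold: {s1, s4, s5}.
States satisfying E[target → ¬cold U target → ¬cold]: {s1, s4, s5}.

{s1, s4, s5}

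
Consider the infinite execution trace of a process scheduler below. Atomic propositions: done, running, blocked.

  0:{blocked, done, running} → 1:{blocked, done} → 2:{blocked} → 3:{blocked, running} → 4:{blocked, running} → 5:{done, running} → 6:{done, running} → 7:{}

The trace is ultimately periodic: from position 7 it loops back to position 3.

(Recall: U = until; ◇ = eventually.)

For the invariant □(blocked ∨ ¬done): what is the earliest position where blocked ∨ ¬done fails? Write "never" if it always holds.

5

Check blocked ∨ ¬done at each position in order: 0 ✓, 1 ✓, 2 ✓, 3 ✓, 4 ✓.
At position 5 the labels are {done, running}, so blocked ∨ ¬done is false there. This is the first violation.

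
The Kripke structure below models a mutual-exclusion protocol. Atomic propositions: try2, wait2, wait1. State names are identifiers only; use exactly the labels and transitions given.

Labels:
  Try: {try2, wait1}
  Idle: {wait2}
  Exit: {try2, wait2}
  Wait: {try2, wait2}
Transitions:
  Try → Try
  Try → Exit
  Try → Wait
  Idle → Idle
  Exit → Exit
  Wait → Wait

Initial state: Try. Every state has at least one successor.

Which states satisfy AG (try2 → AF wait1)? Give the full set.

{Idle}

States satisfying try2 → AF wait1: {Try, Idle}.
States satisfying AG (try2 → AF wait1): {Idle}.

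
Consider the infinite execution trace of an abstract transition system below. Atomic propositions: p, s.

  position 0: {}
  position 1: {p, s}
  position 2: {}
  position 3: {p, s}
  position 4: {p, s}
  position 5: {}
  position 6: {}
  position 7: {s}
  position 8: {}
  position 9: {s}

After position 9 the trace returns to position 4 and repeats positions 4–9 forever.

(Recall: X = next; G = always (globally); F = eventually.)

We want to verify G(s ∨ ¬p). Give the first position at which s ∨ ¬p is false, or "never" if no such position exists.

never

s ∨ ¬p holds at every position 0..9, and those are all the positions the trace ever visits, so the invariant G(s ∨ ¬p) is never violated.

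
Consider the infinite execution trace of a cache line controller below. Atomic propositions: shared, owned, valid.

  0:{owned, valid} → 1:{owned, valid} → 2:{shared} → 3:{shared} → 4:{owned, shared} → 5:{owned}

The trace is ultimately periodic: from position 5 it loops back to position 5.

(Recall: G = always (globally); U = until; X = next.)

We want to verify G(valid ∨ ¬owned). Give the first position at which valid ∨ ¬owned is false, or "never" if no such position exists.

4

Check valid ∨ ¬owned at each position in order: 0 ✓, 1 ✓, 2 ✓, 3 ✓.
At position 4 the labels are {owned, shared}, so valid ∨ ¬owned is false there. This is the first violation.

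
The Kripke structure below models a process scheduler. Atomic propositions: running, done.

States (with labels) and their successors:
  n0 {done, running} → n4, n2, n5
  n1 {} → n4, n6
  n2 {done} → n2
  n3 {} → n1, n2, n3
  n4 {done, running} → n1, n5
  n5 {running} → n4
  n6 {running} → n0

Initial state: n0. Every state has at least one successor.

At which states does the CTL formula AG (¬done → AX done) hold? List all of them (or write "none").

{n2}

States satisfying ¬done → AX done: {n0, n2, n4, n5, n6}.
States satisfying AG (¬done → AX done): {n2}.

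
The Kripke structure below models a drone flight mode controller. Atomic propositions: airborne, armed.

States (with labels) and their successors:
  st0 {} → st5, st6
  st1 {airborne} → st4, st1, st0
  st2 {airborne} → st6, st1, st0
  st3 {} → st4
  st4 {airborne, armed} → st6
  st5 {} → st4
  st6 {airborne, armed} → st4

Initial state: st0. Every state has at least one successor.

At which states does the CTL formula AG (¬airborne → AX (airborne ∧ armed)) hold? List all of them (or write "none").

States satisfying ¬airborne → AX (airborne ∧ armed): {st1, st2, st3, st4, st5, st6}.
States satisfying AG (¬airborne → AX (airborne ∧ armed)): {st3, st4, st5, st6}.

{st3, st4, st5, st6}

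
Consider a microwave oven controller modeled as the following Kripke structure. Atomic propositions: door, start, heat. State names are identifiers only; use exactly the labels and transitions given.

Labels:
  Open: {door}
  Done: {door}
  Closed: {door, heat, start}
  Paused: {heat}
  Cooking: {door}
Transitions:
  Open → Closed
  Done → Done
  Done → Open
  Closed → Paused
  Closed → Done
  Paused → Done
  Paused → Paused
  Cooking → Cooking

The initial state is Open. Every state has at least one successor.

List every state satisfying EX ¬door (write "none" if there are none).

{Closed, Paused}

States satisfying ¬door: {Paused}.
States satisfying EX ¬door: {Closed, Paused}.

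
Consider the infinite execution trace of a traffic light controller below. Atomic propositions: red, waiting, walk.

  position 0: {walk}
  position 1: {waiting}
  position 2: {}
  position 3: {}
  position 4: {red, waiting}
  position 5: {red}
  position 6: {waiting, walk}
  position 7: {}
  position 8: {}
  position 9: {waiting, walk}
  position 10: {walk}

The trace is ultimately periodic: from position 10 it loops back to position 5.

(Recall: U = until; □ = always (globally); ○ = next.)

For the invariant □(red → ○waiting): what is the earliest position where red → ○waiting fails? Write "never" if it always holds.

4

Check red → ○waiting at each position in order: 0 ✓, 1 ✓, 2 ✓, 3 ✓.
At position 4 the labels are {red, waiting} and the next position 5 has {red}, so red → ○waiting is false there. This is the first violation.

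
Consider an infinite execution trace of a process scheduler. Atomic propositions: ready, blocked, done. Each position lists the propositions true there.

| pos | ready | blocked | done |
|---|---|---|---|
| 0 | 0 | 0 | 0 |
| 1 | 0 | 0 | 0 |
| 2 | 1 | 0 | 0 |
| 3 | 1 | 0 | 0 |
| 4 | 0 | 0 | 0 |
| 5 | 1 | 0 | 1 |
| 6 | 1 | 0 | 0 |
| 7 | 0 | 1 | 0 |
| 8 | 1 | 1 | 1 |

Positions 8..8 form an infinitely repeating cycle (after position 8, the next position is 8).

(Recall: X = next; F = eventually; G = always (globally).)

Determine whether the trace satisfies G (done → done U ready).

done → done U ready holds at every position 0..8, and those are all positions ever visited, so G (done → done U ready) holds.
Positions where done holds: 5, 8.
Check done U ready at each: 5→ok, 8→ok.

Satisfied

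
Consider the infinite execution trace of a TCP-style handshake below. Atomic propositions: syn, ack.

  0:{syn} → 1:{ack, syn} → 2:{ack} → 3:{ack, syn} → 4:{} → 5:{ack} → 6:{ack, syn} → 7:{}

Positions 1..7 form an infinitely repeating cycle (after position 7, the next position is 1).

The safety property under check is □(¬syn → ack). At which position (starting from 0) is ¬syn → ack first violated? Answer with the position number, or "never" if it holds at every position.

4

Check ¬syn → ack at each position in order: 0 ✓, 1 ✓, 2 ✓, 3 ✓.
At position 4 the labels are {}, so ¬syn → ack is false there. This is the first violation.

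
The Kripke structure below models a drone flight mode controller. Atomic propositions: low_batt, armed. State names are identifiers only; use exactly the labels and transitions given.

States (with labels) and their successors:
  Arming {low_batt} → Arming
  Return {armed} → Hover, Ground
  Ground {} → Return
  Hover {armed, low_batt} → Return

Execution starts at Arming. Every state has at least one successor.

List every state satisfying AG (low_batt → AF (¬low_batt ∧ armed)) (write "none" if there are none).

{Return, Ground, Hover}

States satisfying low_batt → AF (¬low_batt ∧ armed): {Return, Ground, Hover}.
States satisfying AG (low_batt → AF (¬low_batt ∧ armed)): {Return, Ground, Hover}.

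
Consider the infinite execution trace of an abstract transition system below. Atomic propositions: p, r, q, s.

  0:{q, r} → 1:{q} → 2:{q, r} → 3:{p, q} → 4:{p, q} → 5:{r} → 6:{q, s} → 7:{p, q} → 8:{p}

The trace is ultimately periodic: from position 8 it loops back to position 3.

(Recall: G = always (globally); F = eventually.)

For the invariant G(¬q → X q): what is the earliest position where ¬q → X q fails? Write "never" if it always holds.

¬q → X q holds at every position 0..8, and those are all the positions the trace ever visits, so the invariant G(¬q → X q) is never violated.

never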